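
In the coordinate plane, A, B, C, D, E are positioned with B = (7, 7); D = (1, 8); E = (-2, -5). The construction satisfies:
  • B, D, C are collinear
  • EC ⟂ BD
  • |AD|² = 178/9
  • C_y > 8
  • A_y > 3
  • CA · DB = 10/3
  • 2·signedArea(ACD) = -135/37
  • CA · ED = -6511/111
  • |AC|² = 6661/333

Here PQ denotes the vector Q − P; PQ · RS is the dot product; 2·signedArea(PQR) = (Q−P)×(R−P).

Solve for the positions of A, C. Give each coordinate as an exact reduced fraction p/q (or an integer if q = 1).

A = (0, 11/3)
C = (7/37, 301/37)

1. C_x = 7/37  [B, D, C are collinear ∩ EC ⟂ BD]
2. C_y = 301/37  [B, D, C are collinear ∩ EC ⟂ BD]
   → C = (7/37, 301/37)
3. A_x = 0  [2·signedArea(ACD) = -135/37 ∩ CA · DB = 10/3]
4. A_y = 11/3  [2·signedArea(ACD) = -135/37 ∩ CA · DB = 10/3]
   → A = (0, 11/3)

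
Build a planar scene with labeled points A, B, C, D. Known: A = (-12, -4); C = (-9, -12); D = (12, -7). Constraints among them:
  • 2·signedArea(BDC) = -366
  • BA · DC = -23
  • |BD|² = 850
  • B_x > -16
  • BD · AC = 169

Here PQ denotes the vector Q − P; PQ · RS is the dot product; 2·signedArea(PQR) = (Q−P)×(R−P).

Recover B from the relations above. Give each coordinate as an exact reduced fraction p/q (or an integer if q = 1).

1. B_x = -15  [2·signedArea(BDC) = -366 ∩ BD · AC = 169]
2. B_y = 4  [2·signedArea(BDC) = -366 ∩ BD · AC = 169]
   → B = (-15, 4)

B = (-15, 4)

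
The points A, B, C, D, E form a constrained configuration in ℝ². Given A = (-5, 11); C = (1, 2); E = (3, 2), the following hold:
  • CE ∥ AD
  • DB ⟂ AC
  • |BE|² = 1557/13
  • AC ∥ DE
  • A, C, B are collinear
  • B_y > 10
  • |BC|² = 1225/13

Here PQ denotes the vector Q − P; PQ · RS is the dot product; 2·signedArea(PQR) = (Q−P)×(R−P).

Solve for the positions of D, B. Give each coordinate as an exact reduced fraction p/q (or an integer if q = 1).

1. D_x = -3  [AC ∥ DE ∩ CE ∥ AD]
2. D_y = 11  [AC ∥ DE ∩ CE ∥ AD]
   → D = (-3, 11)
3. B_x = -57/13  [A, C, B are collinear ∩ DB ⟂ AC]
4. B_y = 131/13  [A, C, B are collinear ∩ DB ⟂ AC]
   → B = (-57/13, 131/13)

B = (-57/13, 131/13)
D = (-3, 11)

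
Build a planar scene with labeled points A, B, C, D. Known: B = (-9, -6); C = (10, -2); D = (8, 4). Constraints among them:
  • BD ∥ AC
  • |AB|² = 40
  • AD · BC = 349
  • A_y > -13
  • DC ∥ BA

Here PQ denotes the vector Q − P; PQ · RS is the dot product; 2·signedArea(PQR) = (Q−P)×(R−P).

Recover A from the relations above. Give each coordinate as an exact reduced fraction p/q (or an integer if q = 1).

A = (-7, -12)

1. A_x = -7  [BD ∥ AC ∩ DC ∥ BA]
2. A_y = -12  [BD ∥ AC ∩ DC ∥ BA]
   → A = (-7, -12)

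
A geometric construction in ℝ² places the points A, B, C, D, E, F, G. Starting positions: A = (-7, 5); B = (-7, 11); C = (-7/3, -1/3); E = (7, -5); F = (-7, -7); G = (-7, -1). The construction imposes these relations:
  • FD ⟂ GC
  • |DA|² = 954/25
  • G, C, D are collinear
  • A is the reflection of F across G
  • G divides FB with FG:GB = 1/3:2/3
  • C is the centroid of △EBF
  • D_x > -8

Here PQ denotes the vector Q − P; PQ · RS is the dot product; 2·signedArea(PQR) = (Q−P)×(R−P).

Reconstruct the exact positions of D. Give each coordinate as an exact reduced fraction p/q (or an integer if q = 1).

1. D_x = -196/25  [G, C, D are collinear ∩ FD ⟂ GC]
2. D_y = -28/25  [G, C, D are collinear ∩ FD ⟂ GC]
   → D = (-196/25, -28/25)

D = (-196/25, -28/25)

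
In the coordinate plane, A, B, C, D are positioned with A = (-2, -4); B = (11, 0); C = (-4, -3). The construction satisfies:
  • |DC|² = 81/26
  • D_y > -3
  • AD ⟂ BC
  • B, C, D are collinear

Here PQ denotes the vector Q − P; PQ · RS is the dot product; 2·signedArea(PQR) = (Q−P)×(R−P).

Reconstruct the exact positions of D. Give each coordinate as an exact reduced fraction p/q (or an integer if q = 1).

1. D_x = -59/26  [B, C, D are collinear ∩ AD ⟂ BC]
2. D_y = -69/26  [B, C, D are collinear ∩ AD ⟂ BC]
   → D = (-59/26, -69/26)

D = (-59/26, -69/26)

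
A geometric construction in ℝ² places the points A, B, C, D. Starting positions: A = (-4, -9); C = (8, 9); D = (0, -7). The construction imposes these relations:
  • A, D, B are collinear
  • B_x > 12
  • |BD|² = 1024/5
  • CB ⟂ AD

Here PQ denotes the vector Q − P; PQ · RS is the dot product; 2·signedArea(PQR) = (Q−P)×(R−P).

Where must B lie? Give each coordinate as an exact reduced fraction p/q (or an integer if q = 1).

1. B_x = 64/5  [A, D, B are collinear ∩ CB ⟂ AD]
2. B_y = -3/5  [A, D, B are collinear ∩ CB ⟂ AD]
   → B = (64/5, -3/5)

B = (64/5, -3/5)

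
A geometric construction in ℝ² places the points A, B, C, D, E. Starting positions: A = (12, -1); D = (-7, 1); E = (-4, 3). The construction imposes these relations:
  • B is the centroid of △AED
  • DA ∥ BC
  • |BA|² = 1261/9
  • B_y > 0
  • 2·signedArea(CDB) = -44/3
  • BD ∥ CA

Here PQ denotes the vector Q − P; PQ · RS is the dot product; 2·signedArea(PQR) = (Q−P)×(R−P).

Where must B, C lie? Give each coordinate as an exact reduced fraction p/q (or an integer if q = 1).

B = (1/3, 1)
C = (58/3, -1)

1. B_x = 1/3  [B is the centroid of △AED]
2. B_y = 1  [B is the centroid of △AED]
   → B = (1/3, 1)
3. C_x = 58/3  [BD ∥ CA ∩ DA ∥ BC]
4. C_y = -1  [BD ∥ CA ∩ DA ∥ BC]
   → C = (58/3, -1)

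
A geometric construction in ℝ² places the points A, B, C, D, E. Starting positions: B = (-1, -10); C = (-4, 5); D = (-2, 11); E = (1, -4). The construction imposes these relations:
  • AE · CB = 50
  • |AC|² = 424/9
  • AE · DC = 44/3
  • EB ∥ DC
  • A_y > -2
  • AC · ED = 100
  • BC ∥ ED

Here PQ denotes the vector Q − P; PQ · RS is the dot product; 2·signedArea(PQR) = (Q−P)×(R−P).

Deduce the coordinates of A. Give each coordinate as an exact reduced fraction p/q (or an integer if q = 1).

1. A_x = -2/3  [AE · DC = 44/3 ∩ AE · CB = 50]
2. A_y = -1  [AE · DC = 44/3 ∩ AE · CB = 50]
   → A = (-2/3, -1)

A = (-2/3, -1)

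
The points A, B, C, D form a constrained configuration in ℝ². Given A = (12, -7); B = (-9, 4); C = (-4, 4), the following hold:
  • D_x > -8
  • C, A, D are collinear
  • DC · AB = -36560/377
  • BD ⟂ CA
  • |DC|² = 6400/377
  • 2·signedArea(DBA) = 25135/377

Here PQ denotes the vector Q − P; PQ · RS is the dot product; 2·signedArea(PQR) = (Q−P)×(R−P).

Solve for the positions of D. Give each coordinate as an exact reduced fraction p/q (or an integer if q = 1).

1. D_x = -2788/377  [C, A, D are collinear ∩ BD ⟂ CA]
2. D_y = 2388/377  [C, A, D are collinear ∩ BD ⟂ CA]
   → D = (-2788/377, 2388/377)

D = (-2788/377, 2388/377)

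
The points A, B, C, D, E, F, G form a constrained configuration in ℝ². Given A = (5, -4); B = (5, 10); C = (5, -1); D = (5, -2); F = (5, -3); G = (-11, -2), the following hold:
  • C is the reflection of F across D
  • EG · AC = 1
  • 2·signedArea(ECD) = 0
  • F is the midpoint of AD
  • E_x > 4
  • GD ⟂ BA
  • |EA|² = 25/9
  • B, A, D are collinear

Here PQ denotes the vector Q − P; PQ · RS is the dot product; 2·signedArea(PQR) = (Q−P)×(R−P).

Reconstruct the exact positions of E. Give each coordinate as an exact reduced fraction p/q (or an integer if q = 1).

E = (5, -7/3)

1. E_x = 5  [2·signedArea(ECD) = 0 ∩ EG · AC = 1]
2. E_y = -7/3  [2·signedArea(ECD) = 0 ∩ EG · AC = 1]
   → E = (5, -7/3)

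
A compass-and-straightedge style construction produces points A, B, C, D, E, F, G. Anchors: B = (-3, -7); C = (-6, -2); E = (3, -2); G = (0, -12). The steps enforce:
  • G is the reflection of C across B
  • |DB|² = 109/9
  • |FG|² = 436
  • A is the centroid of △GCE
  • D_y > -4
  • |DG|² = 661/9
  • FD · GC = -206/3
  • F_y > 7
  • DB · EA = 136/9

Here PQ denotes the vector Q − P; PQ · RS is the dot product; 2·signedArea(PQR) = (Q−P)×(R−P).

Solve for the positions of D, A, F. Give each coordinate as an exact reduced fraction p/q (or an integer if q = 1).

A = (-1, -16/3)
D = (-2, -11/3)
F = (6, 8)

1. A_x = -1  [A is the centroid of △GCE]
2. A_y = -16/3  [A is the centroid of △GCE]
   → A = (-1, -16/3)
3. D_x = -2  [line 4·x + 10/3·y + 182/9 = 0 ∩ |DB|² = 109/9]
4. D_y = -11/3  [line 4·x + 10/3·y + 182/9 = 0 ∩ |DB|² = 109/9]
   → D = (-2, -11/3)
5. F_x = 6  [line 6·x + -10·y + 44 = 0 ∩ |FG|² = 436]
6. F_y = 8  [line 6·x + -10·y + 44 = 0 ∩ |FG|² = 436]
   → F = (6, 8)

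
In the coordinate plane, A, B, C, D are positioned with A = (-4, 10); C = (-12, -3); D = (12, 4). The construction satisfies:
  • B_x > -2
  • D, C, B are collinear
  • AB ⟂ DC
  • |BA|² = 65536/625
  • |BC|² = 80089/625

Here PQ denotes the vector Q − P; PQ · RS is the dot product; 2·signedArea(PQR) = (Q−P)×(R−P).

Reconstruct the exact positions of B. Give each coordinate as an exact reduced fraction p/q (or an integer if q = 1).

1. B_x = -708/625  [D, C, B are collinear ∩ AB ⟂ DC]
2. B_y = 106/625  [D, C, B are collinear ∩ AB ⟂ DC]
   → B = (-708/625, 106/625)

B = (-708/625, 106/625)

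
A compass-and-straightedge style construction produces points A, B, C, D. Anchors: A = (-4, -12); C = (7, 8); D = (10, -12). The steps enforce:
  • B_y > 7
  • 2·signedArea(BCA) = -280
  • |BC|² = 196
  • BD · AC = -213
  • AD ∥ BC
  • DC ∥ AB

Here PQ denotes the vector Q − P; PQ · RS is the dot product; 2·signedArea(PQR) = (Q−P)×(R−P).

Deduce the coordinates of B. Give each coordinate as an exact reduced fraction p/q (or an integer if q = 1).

B = (-7, 8)

1. B_x = -7  [AD ∥ BC ∩ DC ∥ AB]
2. B_y = 8  [AD ∥ BC ∩ DC ∥ AB]
   → B = (-7, 8)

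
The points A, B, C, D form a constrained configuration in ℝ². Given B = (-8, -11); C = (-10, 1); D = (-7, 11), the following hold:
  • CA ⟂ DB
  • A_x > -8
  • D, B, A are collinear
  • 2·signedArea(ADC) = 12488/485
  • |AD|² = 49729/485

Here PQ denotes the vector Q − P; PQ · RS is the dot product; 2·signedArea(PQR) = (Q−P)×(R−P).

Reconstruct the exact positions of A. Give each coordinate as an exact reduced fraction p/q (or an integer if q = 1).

1. A_x = -3618/485  [D, B, A are collinear ∩ CA ⟂ DB]
2. A_y = 429/485  [D, B, A are collinear ∩ CA ⟂ DB]
   → A = (-3618/485, 429/485)

A = (-3618/485, 429/485)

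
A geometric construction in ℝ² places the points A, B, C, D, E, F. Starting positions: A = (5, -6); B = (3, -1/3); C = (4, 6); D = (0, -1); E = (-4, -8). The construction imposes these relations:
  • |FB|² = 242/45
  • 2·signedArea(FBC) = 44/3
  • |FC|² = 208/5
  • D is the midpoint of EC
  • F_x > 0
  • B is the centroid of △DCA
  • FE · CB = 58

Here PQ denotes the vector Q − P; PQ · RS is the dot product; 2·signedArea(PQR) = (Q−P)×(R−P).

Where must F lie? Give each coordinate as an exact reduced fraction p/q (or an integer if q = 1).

1. F_x = 4/5  [2·signedArea(FBC) = 44/3 ∩ FE · CB = 58]
2. F_y = 2/5  [2·signedArea(FBC) = 44/3 ∩ FE · CB = 58]
   → F = (4/5, 2/5)

F = (4/5, 2/5)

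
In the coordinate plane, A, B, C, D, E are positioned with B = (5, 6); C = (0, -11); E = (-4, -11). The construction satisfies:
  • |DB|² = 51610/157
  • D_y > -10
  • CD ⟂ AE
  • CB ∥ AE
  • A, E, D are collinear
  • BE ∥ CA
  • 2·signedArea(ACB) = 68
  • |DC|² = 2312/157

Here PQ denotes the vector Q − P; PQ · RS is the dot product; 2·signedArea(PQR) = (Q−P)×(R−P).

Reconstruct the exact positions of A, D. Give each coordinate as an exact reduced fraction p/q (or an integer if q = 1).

A = (-9, -28)
D = (-578/157, -1557/157)

1. A_x = -9  [CB ∥ AE ∩ BE ∥ CA]
2. A_y = -28  [CB ∥ AE ∩ BE ∥ CA]
   → A = (-9, -28)
3. D_x = -578/157  [A, E, D are collinear ∩ CD ⟂ AE]
4. D_y = -1557/157  [A, E, D are collinear ∩ CD ⟂ AE]
   → D = (-578/157, -1557/157)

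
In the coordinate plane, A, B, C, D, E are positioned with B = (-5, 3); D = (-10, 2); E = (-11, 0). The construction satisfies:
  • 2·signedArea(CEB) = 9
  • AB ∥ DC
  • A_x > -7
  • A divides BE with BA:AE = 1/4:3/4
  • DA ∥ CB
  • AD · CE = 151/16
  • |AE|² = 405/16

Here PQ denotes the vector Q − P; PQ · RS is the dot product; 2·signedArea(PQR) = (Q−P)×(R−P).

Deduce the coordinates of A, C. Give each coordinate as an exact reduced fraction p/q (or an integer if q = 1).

1. A_x = -13/2  [A divides BE with BA:AE = 1/4:3/4]
2. A_y = 9/4  [A divides BE with BA:AE = 1/4:3/4]
   → A = (-13/2, 9/4)
3. C_x = -17/2  [DA ∥ CB ∩ AB ∥ DC]
4. C_y = 11/4  [DA ∥ CB ∩ AB ∥ DC]
   → C = (-17/2, 11/4)

A = (-13/2, 9/4)
C = (-17/2, 11/4)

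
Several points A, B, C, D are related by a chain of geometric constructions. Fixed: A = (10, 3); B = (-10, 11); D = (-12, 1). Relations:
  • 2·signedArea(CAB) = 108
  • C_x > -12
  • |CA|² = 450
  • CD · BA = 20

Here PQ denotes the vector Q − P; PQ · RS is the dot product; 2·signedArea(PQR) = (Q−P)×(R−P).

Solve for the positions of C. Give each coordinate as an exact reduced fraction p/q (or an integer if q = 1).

1. C_x = -11  [CD · BA = 20 ∩ 2·signedArea(CAB) = 108]
2. C_y = 6  [CD · BA = 20 ∩ 2·signedArea(CAB) = 108]
   → C = (-11, 6)

C = (-11, 6)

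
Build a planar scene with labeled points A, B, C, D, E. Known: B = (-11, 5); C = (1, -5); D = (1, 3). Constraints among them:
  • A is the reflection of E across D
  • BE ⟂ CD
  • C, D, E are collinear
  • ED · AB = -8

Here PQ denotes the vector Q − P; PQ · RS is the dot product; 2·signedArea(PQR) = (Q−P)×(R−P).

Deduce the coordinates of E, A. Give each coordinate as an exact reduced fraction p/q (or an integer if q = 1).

1. E_x = 1  [C, D, E are collinear ∩ BE ⟂ CD]
2. E_y = 5  [C, D, E are collinear ∩ BE ⟂ CD]
   → E = (1, 5)
3. A_x = 1  [A is the reflection of E across D]
4. A_y = 1  [A is the reflection of E across D]
   → A = (1, 1)

A = (1, 1)
E = (1, 5)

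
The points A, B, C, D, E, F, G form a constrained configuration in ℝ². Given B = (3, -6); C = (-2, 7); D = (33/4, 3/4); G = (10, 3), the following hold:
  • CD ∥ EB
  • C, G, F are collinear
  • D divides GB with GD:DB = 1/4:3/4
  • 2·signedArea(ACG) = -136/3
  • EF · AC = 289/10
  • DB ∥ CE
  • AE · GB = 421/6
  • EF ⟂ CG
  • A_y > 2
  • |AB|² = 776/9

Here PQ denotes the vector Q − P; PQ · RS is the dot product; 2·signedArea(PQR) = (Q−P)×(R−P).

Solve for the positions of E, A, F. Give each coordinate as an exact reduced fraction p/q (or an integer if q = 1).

A = (-1/3, 8/3)
E = (-29/4, 1/4)
F = (-47/10, 79/10)

1. E_x = -29/4  [CD ∥ EB ∩ DB ∥ CE]
2. E_y = 1/4  [CD ∥ EB ∩ DB ∥ CE]
   → E = (-29/4, 1/4)
3. A_x = -1/3  [2·signedArea(ACG) = -136/3 ∩ AE · GB = 421/6]
4. A_y = 8/3  [2·signedArea(ACG) = -136/3 ∩ AE · GB = 421/6]
   → A = (-1/3, 8/3)
5. F_x = -47/10  [C, G, F are collinear ∩ EF ⟂ CG]
6. F_y = 79/10  [C, G, F are collinear ∩ EF ⟂ CG]
   → F = (-47/10, 79/10)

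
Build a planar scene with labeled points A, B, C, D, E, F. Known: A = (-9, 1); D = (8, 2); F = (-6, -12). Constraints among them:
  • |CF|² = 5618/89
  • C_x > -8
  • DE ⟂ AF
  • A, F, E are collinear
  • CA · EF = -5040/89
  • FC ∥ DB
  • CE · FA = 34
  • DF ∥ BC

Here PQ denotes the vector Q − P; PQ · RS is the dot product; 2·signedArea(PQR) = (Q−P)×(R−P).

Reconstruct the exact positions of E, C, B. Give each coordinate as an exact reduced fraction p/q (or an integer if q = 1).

1. E_x = -744/89  [A, F, E are collinear ∩ DE ⟂ AF]
2. E_y = -158/89  [A, F, E are collinear ∩ DE ⟂ AF]
   → E = (-744/89, -158/89)
3. C_x = -693/89  [line -210/89·x + 910/89·y + 2240/89 = 0 ∩ |CF|² = 5618/89]
4. C_y = -379/89  [line -210/89·x + 910/89·y + 2240/89 = 0 ∩ |CF|² = 5618/89]
   → C = (-693/89, -379/89)
5. B_x = 553/89  [DF ∥ BC ∩ FC ∥ DB]
6. B_y = 867/89  [DF ∥ BC ∩ FC ∥ DB]
   → B = (553/89, 867/89)

B = (553/89, 867/89)
C = (-693/89, -379/89)
E = (-744/89, -158/89)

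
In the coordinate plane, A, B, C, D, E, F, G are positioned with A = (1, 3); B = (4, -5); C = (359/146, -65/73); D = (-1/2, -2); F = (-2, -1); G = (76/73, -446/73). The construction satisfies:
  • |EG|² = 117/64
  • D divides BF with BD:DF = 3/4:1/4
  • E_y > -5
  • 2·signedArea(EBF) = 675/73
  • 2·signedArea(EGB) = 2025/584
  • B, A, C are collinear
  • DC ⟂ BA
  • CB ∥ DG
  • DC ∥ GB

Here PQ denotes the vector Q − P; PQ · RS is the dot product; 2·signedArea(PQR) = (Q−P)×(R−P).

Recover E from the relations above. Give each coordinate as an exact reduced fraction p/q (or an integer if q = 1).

E = (815/584, -1403/292)

1. E_x = 815/584  [2·signedArea(EBF) = 675/73 ∩ 2·signedArea(EGB) = 2025/584]
2. E_y = -1403/292  [2·signedArea(EBF) = 675/73 ∩ 2·signedArea(EGB) = 2025/584]
   → E = (815/584, -1403/292)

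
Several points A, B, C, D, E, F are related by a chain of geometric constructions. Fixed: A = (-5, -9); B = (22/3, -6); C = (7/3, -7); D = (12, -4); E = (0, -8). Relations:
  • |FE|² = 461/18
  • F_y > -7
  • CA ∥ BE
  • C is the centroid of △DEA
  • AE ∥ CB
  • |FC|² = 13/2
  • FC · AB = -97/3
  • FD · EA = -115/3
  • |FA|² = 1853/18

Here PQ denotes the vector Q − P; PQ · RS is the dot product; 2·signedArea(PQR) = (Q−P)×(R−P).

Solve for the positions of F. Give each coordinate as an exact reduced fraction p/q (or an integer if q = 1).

F = (29/6, -13/2)

1. F_x = 29/6  [FD · EA = -115/3 ∩ FC · AB = -97/3]
2. F_y = -13/2  [FD · EA = -115/3 ∩ FC · AB = -97/3]
   → F = (29/6, -13/2)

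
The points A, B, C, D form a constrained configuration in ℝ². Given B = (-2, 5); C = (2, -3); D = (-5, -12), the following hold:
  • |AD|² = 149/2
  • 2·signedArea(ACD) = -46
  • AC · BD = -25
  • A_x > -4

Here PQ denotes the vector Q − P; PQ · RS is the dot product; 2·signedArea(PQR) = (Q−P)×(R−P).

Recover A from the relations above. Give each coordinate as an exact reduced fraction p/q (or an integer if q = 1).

1. A_x = -7/2  [2·signedArea(ACD) = -46 ∩ AC · BD = -25]
2. A_y = -7/2  [2·signedArea(ACD) = -46 ∩ AC · BD = -25]
   → A = (-7/2, -7/2)

A = (-7/2, -7/2)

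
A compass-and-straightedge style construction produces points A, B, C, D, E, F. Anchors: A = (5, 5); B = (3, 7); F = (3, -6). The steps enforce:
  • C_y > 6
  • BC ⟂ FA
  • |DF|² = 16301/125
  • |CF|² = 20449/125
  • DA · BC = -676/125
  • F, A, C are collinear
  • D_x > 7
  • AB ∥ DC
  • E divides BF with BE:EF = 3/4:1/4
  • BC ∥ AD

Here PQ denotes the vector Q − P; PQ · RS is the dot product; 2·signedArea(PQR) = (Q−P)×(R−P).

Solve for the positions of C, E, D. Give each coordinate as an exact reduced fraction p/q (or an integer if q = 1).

1. C_x = 661/125  [F, A, C are collinear ∩ BC ⟂ FA]
2. C_y = 823/125  [F, A, C are collinear ∩ BC ⟂ FA]
   → C = (661/125, 823/125)
3. E_x = 3  [E divides BF with BE:EF = 3/4:1/4]
4. E_y = -11/4  [E divides BF with BE:EF = 3/4:1/4]
   → E = (3, -11/4)
5. D_x = 911/125  [AB ∥ DC ∩ BC ∥ AD]
6. D_y = 573/125  [AB ∥ DC ∩ BC ∥ AD]
   → D = (911/125, 573/125)

C = (661/125, 823/125)
D = (911/125, 573/125)
E = (3, -11/4)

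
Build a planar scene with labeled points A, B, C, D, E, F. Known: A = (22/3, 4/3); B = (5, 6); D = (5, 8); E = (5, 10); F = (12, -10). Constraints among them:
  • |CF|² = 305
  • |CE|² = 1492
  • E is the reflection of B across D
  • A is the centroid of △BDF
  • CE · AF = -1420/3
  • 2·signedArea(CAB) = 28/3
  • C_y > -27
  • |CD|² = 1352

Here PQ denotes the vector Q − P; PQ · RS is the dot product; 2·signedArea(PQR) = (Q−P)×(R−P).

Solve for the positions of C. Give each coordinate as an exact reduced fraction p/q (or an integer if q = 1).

C = (19, -26)

1. C_x = 19  [2·signedArea(CAB) = 28/3 ∩ CE · AF = -1420/3]
2. C_y = -26  [2·signedArea(CAB) = 28/3 ∩ CE · AF = -1420/3]
   → C = (19, -26)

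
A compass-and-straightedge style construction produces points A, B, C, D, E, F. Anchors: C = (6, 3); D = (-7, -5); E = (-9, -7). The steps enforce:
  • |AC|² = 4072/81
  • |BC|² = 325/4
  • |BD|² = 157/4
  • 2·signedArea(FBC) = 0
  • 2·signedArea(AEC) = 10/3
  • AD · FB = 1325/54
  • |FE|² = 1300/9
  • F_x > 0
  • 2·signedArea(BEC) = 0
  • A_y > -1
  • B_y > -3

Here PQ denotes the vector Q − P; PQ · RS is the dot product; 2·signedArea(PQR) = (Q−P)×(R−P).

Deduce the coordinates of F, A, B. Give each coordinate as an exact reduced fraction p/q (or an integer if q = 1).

A = (0, -7/9)
B = (-3/2, -2)
F = (1, -1/3)

1. B_x = -3/2  [line -10·x + 15·y + 15 = 0 ∩ |BD|² = 157/4]
2. B_y = -2  [line -10·x + 15·y + 15 = 0 ∩ |BD|² = 157/4]
   → B = (-3/2, -2)
3. F_x = 1  [line -5·x + 15/2·y + 15/2 = 0 ∩ |FE|² = 1300/9]
4. F_y = -1/3  [line -5·x + 15/2·y + 15/2 = 0 ∩ |FE|² = 1300/9]
   → F = (1, -1/3)
5. A_x = 0  [AD · FB = 1325/54 ∩ 2·signedArea(AEC) = 10/3]
6. A_y = -7/9  [AD · FB = 1325/54 ∩ 2·signedArea(AEC) = 10/3]
   → A = (0, -7/9)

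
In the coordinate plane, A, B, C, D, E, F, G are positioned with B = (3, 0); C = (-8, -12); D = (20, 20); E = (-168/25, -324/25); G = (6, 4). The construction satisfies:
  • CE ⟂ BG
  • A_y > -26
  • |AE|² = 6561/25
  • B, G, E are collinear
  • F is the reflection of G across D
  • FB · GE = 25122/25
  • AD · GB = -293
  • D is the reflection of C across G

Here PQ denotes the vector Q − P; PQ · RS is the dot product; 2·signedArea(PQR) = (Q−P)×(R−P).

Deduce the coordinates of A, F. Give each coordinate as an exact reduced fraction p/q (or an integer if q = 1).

A = (-411/25, -648/25)
F = (34, 36)

1. A_x = -411/25  [line 3·x + 4·y + 153 = 0 ∩ |AE|² = 6561/25]
2. A_y = -648/25  [line 3·x + 4·y + 153 = 0 ∩ |AE|² = 6561/25]
   → A = (-411/25, -648/25)
3. F_x = 34  [F is the reflection of G across D]
4. F_y = 36  [F is the reflection of G across D]
   → F = (34, 36)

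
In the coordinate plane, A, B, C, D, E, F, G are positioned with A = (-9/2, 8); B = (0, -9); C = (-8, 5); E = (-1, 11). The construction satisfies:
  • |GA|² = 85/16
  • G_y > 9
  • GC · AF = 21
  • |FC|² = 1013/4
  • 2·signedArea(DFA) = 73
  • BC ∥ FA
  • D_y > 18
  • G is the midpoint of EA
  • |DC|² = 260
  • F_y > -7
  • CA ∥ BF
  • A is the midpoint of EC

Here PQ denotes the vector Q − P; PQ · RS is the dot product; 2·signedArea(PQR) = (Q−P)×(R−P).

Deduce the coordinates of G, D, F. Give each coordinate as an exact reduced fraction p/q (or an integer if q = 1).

1. G_x = -11/4  [G is the midpoint of EA]
2. G_y = 19/2  [G is the midpoint of EA]
   → G = (-11/4, 19/2)
3. F_x = 7/2  [BC ∥ FA ∩ CA ∥ BF]
4. F_y = -6  [BC ∥ FA ∩ CA ∥ BF]
   → F = (7/2, -6)
5. D_x = -16  [line -14·x + -8·y + -72 = 0 ∩ |DC|² = 260]
6. D_y = 19  [line -14·x + -8·y + -72 = 0 ∩ |DC|² = 260]
   → D = (-16, 19)

D = (-16, 19)
F = (7/2, -6)
G = (-11/4, 19/2)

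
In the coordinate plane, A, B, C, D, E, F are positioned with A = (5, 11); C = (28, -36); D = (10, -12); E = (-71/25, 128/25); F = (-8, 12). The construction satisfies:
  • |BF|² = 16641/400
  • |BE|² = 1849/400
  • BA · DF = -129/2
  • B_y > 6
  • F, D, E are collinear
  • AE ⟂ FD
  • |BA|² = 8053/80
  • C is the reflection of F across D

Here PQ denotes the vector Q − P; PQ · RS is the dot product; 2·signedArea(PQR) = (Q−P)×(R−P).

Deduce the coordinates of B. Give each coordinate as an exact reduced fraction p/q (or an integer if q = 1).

1. B_x = -413/100  [line 18·x + -24·y + 477/2 = 0 ∩ |BF|² = 16641/400]
2. B_y = 171/25  [line 18·x + -24·y + 477/2 = 0 ∩ |BF|² = 16641/400]
   → B = (-413/100, 171/25)

B = (-413/100, 171/25)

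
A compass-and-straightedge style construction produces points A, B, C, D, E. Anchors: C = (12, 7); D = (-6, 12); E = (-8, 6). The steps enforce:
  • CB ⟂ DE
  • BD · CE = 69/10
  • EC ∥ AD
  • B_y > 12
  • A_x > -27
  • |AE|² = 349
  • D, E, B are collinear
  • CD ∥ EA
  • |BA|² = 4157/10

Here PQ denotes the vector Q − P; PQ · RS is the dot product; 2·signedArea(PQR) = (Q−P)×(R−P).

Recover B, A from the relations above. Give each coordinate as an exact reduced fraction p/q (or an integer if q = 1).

1. B_x = -57/10  [D, E, B are collinear ∩ CB ⟂ DE]
2. B_y = 129/10  [D, E, B are collinear ∩ CB ⟂ DE]
   → B = (-57/10, 129/10)
3. A_x = -26  [EC ∥ AD ∩ CD ∥ EA]
4. A_y = 11  [EC ∥ AD ∩ CD ∥ EA]
   → A = (-26, 11)

A = (-26, 11)
B = (-57/10, 129/10)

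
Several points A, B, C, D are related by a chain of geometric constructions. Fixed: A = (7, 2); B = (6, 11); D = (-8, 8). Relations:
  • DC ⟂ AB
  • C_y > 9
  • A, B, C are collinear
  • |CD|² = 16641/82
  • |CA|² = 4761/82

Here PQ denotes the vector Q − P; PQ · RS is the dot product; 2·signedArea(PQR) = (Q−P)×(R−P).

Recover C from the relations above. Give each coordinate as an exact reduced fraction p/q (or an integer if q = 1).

1. C_x = 505/82  [A, B, C are collinear ∩ DC ⟂ AB]
2. C_y = 785/82  [A, B, C are collinear ∩ DC ⟂ AB]
   → C = (505/82, 785/82)

C = (505/82, 785/82)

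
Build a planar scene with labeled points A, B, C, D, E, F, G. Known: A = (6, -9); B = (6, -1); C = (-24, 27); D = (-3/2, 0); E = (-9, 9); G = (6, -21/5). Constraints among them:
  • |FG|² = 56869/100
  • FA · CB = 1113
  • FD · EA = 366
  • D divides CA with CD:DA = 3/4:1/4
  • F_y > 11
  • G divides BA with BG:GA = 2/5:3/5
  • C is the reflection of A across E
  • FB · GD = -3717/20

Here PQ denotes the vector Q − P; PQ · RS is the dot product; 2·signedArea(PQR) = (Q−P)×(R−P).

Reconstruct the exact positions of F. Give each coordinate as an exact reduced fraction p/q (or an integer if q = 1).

F = (-23/2, 12)

1. F_x = -23/2  [FD · EA = 366 ∩ FB · GD = -3717/20]
2. F_y = 12  [FD · EA = 366 ∩ FB · GD = -3717/20]
   → F = (-23/2, 12)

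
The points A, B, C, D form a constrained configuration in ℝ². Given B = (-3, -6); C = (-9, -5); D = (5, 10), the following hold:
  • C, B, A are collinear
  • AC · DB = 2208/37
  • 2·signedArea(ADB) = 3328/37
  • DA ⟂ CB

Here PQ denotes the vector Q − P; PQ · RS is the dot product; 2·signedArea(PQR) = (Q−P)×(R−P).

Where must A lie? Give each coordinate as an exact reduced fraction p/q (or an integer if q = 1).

1. A_x = 81/37  [C, B, A are collinear ∩ DA ⟂ CB]
2. A_y = -254/37  [C, B, A are collinear ∩ DA ⟂ CB]
   → A = (81/37, -254/37)

A = (81/37, -254/37)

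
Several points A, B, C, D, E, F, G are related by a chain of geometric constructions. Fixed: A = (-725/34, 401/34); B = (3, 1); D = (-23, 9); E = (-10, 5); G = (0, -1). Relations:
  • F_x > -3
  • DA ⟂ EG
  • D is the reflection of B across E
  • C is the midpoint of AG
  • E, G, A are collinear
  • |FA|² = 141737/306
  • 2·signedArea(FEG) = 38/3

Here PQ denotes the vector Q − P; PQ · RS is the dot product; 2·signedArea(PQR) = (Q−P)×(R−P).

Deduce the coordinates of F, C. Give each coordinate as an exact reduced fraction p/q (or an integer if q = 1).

1. F_x = -7/3  [line 6·x + 10·y + -8/3 = 0 ∩ |FA|² = 141737/306]
2. F_y = 5/3  [line 6·x + 10·y + -8/3 = 0 ∩ |FA|² = 141737/306]
   → F = (-7/3, 5/3)
3. C_x = -725/68  [C is the midpoint of AG]
4. C_y = 367/68  [C is the midpoint of AG]
   → C = (-725/68, 367/68)

C = (-725/68, 367/68)
F = (-7/3, 5/3)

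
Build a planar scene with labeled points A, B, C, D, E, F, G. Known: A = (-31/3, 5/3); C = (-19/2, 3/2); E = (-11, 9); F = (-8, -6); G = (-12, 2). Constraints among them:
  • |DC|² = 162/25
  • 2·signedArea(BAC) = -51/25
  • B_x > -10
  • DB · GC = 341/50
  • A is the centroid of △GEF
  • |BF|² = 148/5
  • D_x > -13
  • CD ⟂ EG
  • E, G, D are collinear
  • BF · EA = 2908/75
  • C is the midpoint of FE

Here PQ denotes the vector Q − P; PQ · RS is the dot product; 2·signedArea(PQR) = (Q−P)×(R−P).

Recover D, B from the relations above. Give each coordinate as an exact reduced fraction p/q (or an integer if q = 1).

1. D_x = -601/50  [E, G, D are collinear ∩ CD ⟂ EG]
2. D_y = 93/50  [E, G, D are collinear ∩ CD ⟂ EG]
   → D = (-601/50, 93/50)
3. B_x = -246/25  [2·signedArea(BAC) = -51/25 ∩ BF · EA = 2908/75]
4. B_y = -22/25  [2·signedArea(BAC) = -51/25 ∩ BF · EA = 2908/75]
   → B = (-246/25, -22/25)

B = (-246/25, -22/25)
D = (-601/50, 93/50)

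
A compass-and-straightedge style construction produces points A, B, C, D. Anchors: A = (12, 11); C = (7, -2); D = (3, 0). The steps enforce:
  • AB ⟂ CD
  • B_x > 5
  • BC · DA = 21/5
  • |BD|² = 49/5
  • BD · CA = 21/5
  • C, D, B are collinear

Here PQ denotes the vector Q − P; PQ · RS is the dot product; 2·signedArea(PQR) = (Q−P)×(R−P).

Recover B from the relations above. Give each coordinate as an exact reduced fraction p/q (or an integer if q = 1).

B = (29/5, -7/5)

1. B_x = 29/5  [C, D, B are collinear ∩ AB ⟂ CD]
2. B_y = -7/5  [C, D, B are collinear ∩ AB ⟂ CD]
   → B = (29/5, -7/5)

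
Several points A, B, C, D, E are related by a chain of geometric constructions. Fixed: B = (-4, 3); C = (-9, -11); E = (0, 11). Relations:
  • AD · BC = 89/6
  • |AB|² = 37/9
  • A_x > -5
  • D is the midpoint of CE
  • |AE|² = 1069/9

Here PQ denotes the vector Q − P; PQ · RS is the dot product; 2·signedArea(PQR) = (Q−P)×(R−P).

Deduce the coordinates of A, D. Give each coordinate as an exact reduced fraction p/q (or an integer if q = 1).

A = (-13/3, 1)
D = (-9/2, 0)

1. D_x = -9/2  [D is the midpoint of CE]
2. D_y = 0  [D is the midpoint of CE]
   → D = (-9/2, 0)
3. A_x = -13/3  [line 5·x + 14·y + 23/3 = 0 ∩ |AB|² = 37/9]
4. A_y = 1  [line 5·x + 14·y + 23/3 = 0 ∩ |AB|² = 37/9]
   → A = (-13/3, 1)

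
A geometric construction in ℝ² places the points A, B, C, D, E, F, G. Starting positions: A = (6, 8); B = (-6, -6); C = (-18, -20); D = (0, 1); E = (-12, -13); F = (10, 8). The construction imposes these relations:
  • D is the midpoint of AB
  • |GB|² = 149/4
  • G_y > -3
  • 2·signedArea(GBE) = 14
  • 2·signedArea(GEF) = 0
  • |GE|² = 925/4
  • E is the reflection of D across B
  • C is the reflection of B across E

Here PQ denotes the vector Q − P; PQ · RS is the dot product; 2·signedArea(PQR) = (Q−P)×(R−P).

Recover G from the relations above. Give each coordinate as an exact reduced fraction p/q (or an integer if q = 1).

G = (-1, -5/2)

1. G_x = -1  [2·signedArea(GEF) = 0 ∩ 2·signedArea(GBE) = 14]
2. G_y = -5/2  [2·signedArea(GEF) = 0 ∩ 2·signedArea(GBE) = 14]
   → G = (-1, -5/2)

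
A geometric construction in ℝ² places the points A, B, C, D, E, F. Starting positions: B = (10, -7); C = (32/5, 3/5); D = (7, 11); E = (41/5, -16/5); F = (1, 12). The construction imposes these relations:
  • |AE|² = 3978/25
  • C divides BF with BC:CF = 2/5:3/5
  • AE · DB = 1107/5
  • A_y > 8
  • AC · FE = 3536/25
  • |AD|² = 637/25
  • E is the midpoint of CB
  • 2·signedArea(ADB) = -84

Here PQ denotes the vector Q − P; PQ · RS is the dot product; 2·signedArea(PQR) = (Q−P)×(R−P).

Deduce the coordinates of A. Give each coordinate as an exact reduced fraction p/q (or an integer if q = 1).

1. A_x = 14/5  [2·signedArea(ADB) = -84 ∩ AE · DB = 1107/5]
2. A_y = 41/5  [2·signedArea(ADB) = -84 ∩ AE · DB = 1107/5]
   → A = (14/5, 41/5)

A = (14/5, 41/5)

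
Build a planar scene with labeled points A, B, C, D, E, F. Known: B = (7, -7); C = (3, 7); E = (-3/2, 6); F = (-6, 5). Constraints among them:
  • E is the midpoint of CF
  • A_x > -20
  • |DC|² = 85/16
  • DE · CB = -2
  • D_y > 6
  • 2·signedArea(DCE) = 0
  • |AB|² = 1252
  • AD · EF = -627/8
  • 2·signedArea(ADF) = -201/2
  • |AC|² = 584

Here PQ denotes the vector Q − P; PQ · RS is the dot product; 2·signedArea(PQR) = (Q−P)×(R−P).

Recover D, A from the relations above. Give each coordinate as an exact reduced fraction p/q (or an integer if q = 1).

A = (-19, 17)
D = (3/4, 13/2)

1. D_x = 3/4  [2·signedArea(DCE) = 0 ∩ DE · CB = -2]
2. D_y = 13/2  [2·signedArea(DCE) = 0 ∩ DE · CB = -2]
   → D = (3/4, 13/2)
3. A_x = -19  [AD · EF = -627/8 ∩ 2·signedArea(ADF) = -201/2]
4. A_y = 17  [AD · EF = -627/8 ∩ 2·signedArea(ADF) = -201/2]
   → A = (-19, 17)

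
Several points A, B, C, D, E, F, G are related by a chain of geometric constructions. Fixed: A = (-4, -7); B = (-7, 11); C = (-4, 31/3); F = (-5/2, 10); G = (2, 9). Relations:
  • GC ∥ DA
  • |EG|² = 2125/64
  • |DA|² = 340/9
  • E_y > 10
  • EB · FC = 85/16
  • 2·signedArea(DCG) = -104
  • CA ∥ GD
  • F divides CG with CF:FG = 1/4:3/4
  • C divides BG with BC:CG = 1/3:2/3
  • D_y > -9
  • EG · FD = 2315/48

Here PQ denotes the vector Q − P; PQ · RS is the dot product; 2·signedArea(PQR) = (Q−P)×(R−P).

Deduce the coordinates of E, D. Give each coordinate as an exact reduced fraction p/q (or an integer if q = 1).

D = (2, -25/3)
E = (-29/8, 41/4)

1. E_x = -29/8  [line 3/2·x + -1/3·y + 425/48 = 0 ∩ |EG|² = 2125/64]
2. E_y = 41/4  [line 3/2·x + -1/3·y + 425/48 = 0 ∩ |EG|² = 2125/64]
   → E = (-29/8, 41/4)
3. D_x = 2  [GC ∥ DA ∩ CA ∥ GD]
4. D_y = -25/3  [GC ∥ DA ∩ CA ∥ GD]
   → D = (2, -25/3)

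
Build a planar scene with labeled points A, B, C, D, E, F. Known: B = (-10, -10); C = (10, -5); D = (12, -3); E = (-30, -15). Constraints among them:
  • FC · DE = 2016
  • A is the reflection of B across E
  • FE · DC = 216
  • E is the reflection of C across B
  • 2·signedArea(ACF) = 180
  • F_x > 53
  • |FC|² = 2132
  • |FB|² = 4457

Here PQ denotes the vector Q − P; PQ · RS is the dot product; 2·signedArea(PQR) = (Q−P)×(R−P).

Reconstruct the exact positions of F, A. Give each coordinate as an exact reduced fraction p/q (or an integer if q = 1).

A = (-50, -20)
F = (54, 9)

1. F_x = 54  [FC · DE = 2016 ∩ FE · DC = 216]
2. F_y = 9  [FC · DE = 2016 ∩ FE · DC = 216]
   → F = (54, 9)
3. A_x = -50  [A is the reflection of B across E]
4. A_y = -20  [A is the reflection of B across E]
   → A = (-50, -20)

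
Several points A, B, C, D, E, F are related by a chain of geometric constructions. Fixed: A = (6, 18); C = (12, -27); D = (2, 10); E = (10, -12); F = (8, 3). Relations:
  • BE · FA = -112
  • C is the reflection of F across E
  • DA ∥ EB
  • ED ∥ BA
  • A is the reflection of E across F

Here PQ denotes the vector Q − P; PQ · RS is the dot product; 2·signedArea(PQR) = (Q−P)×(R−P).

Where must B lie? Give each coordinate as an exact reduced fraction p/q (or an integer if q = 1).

1. B_x = 14  [ED ∥ BA ∩ DA ∥ EB]
2. B_y = -4  [ED ∥ BA ∩ DA ∥ EB]
   → B = (14, -4)

B = (14, -4)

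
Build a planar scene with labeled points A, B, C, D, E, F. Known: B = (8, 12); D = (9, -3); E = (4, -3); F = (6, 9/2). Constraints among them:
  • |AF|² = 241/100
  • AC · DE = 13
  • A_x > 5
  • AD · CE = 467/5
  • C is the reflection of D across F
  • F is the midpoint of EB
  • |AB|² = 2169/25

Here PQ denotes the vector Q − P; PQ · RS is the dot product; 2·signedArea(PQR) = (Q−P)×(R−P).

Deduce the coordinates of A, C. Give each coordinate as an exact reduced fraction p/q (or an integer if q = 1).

1. C_x = 3  [C is the reflection of D across F]
2. C_y = 12  [C is the reflection of D across F]
   → C = (3, 12)
3. A_x = 28/5  [AC · DE = 13 ∩ AD · CE = 467/5]
4. A_y = 3  [AC · DE = 13 ∩ AD · CE = 467/5]
   → A = (28/5, 3)

A = (28/5, 3)
C = (3, 12)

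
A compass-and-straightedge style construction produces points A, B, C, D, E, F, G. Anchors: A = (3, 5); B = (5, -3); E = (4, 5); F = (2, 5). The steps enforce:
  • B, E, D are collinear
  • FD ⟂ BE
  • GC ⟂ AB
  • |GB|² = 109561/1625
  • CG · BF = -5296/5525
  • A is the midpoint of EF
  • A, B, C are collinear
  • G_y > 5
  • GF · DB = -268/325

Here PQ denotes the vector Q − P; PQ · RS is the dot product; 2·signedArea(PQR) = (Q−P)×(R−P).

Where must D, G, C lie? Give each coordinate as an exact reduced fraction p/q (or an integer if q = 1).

C = (16702/5525, 27117/5525)
D = (258/65, 341/65)
G = (1294/325, 1673/325)

1. D_x = 258/65  [B, E, D are collinear ∩ FD ⟂ BE]
2. D_y = 341/65  [B, E, D are collinear ∩ FD ⟂ BE]
   → D = (258/65, 341/65)
3. G_x = 1294/325  [line -67/65·x + 536/65·y + -12462/325 = 0 ∩ |GB|² = 109561/1625]
4. G_y = 1673/325  [line -67/65·x + 536/65·y + -12462/325 = 0 ∩ |GB|² = 109561/1625]
   → G = (1294/325, 1673/325)
5. C_x = 16702/5525  [A, B, C are collinear ∩ GC ⟂ AB]
6. C_y = 27117/5525  [A, B, C are collinear ∩ GC ⟂ AB]
   → C = (16702/5525, 27117/5525)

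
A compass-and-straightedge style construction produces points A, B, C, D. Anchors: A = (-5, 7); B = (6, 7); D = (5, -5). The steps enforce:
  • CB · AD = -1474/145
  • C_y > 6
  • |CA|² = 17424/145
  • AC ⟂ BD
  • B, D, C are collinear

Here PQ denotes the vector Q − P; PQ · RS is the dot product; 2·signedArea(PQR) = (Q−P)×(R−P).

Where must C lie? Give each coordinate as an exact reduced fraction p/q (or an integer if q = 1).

1. C_x = 859/145  [B, D, C are collinear ∩ AC ⟂ BD]
2. C_y = 883/145  [B, D, C are collinear ∩ AC ⟂ BD]
   → C = (859/145, 883/145)

C = (859/145, 883/145)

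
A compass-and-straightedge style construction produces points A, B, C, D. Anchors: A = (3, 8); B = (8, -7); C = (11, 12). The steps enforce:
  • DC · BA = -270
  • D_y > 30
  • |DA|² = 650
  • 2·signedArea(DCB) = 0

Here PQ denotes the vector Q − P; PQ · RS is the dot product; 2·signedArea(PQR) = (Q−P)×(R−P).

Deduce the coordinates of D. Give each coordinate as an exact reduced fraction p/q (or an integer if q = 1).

D = (14, 31)

1. D_x = 14  [2·signedArea(DCB) = 0 ∩ DC · BA = -270]
2. D_y = 31  [2·signedArea(DCB) = 0 ∩ DC · BA = -270]
   → D = (14, 31)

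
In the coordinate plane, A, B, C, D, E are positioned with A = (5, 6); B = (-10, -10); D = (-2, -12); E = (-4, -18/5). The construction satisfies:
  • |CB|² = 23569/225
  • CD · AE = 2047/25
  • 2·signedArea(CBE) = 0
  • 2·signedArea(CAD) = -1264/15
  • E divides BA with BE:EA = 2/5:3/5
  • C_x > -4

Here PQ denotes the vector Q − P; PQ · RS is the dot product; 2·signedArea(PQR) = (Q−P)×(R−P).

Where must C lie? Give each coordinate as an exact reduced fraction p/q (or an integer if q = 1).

1. C_x = -3  [2·signedArea(CBE) = 0 ∩ CD · AE = 2047/25]
2. C_y = -38/15  [2·signedArea(CBE) = 0 ∩ CD · AE = 2047/25]
   → C = (-3, -38/15)

C = (-3, -38/15)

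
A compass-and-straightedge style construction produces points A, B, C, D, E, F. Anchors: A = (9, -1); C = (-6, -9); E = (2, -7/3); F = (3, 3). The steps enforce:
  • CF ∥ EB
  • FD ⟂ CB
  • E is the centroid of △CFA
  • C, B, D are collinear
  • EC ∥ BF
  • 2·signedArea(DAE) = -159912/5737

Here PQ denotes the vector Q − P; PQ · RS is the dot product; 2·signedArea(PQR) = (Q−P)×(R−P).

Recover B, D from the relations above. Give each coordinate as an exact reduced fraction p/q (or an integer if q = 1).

B = (11, 29/3)
D = (23259/5737, 11703/5737)

1. B_x = 11  [EC ∥ BF ∩ CF ∥ EB]
2. B_y = 29/3  [EC ∥ BF ∩ CF ∥ EB]
   → B = (11, 29/3)
3. D_x = 23259/5737  [C, B, D are collinear ∩ FD ⟂ CB]
4. D_y = 11703/5737  [C, B, D are collinear ∩ FD ⟂ CB]
   → D = (23259/5737, 11703/5737)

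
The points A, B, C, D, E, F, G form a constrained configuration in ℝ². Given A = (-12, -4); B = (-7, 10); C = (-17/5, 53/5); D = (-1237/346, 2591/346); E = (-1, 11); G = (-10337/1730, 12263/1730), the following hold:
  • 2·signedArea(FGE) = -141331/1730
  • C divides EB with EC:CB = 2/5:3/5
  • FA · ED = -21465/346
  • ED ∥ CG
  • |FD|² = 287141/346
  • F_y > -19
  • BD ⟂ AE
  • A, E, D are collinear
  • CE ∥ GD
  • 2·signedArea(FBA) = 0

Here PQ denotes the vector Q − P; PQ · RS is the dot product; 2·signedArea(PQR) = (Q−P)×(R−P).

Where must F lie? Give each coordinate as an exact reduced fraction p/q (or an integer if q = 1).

1. F_x = -17  [2·signedArea(FBA) = 0 ∩ 2·signedArea(FGE) = -141331/1730]
2. F_y = -18  [2·signedArea(FBA) = 0 ∩ 2·signedArea(FGE) = -141331/1730]
   → F = (-17, -18)

F = (-17, -18)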